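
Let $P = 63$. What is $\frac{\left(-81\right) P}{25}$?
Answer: $- \frac{5103}{25} \approx -204.12$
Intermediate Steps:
$\frac{\left(-81\right) P}{25} = \frac{\left(-81\right) 63}{25} = \left(-5103\right) \frac{1}{25} = - \frac{5103}{25}$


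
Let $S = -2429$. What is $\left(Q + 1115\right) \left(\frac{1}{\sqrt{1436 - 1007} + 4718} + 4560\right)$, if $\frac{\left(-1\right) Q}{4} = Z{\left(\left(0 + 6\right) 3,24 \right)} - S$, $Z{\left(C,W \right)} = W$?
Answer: $- \frac{882758353452846}{22259095} + \frac{8697 \sqrt{429}}{22259095} \approx -3.9658 \cdot 10^{7}$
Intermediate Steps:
$Q = -9812$ ($Q = - 4 \left(24 - -2429\right) = - 4 \left(24 + 2429\right) = \left(-4\right) 2453 = -9812$)
$\left(Q + 1115\right) \left(\frac{1}{\sqrt{1436 - 1007} + 4718} + 4560\right) = \left(-9812 + 1115\right) \left(\frac{1}{\sqrt{1436 - 1007} + 4718} + 4560\right) = - 8697 \left(\frac{1}{\sqrt{429} + 4718} + 4560\right) = - 8697 \left(\frac{1}{4718 + \sqrt{429}} + 4560\right) = - 8697 \left(4560 + \frac{1}{4718 + \sqrt{429}}\right) = -39658320 - \frac{8697}{4718 + \sqrt{429}}$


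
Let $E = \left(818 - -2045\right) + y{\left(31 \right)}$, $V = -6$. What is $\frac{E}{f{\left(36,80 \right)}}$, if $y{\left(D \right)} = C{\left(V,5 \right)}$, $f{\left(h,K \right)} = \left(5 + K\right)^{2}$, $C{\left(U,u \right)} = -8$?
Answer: $\frac{571}{1445} \approx 0.39516$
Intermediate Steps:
$y{\left(D \right)} = -8$
$E = 2855$ ($E = \left(818 - -2045\right) - 8 = \left(818 + 2045\right) - 8 = 2863 - 8 = 2855$)
$\frac{E}{f{\left(36,80 \right)}} = \frac{2855}{\left(5 + 80\right)^{2}} = \frac{2855}{85^{2}} = \frac{2855}{7225} = 2855 \cdot \frac{1}{7225} = \frac{571}{1445}$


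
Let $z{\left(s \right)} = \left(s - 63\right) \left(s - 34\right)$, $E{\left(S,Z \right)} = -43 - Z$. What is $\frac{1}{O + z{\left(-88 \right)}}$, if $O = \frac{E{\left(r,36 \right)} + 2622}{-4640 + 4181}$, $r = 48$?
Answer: $\frac{459}{8453155} \approx 5.4299 \cdot 10^{-5}$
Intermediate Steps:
$z{\left(s \right)} = \left(-63 + s\right) \left(-34 + s\right)$
$O = - \frac{2543}{459}$ ($O = \frac{\left(-43 - 36\right) + 2622}{-4640 + 4181} = \frac{\left(-43 - 36\right) + 2622}{-459} = \left(-79 + 2622\right) \left(- \frac{1}{459}\right) = 2543 \left(- \frac{1}{459}\right) = - \frac{2543}{459} \approx -5.5403$)
$\frac{1}{O + z{\left(-88 \right)}} = \frac{1}{- \frac{2543}{459} + \left(2142 + \left(-88\right)^{2} - -8536\right)} = \frac{1}{- \frac{2543}{459} + \left(2142 + 7744 + 8536\right)} = \frac{1}{- \frac{2543}{459} + 18422} = \frac{1}{\frac{8453155}{459}} = \frac{459}{8453155}$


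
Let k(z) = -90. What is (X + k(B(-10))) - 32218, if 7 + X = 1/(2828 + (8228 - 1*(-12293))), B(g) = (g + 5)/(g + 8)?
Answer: -754522934/23349 ≈ -32315.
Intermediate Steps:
B(g) = (5 + g)/(8 + g)
X = -163442/23349 (X = -7 + 1/(2828 + (8228 - 1*(-12293))) = -7 + 1/(2828 + (8228 + 12293)) = -7 + 1/(2828 + 20521) = -7 + 1/23349 = -163442/23349 ≈ -7.0000)
(X + k(B(-10))) - 32218 = (-163442/23349 - 90) - 32218 = -2264852/23349 - 32218 = -754522934/23349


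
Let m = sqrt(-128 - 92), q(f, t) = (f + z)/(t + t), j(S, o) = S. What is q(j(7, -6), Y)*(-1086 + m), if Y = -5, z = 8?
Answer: 1629 - 3*I*sqrt(55) ≈ 1629.0 - 22.249*I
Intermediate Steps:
q(f, t) = (8 + f)/(2*t) (q(f, t) = (f + 8)/(t + t) = (8 + f)/((2*t)) = (8 + f)*(1/(2*t)) = (8 + f)/(2*t))
m = 2*I*sqrt(55) (m = sqrt(-220) = 2*I*sqrt(55) ≈ 14.832*I)
q(j(7, -6), Y)*(-1086 + m) = ((1/2)*(8 + 7)/(-5))*(-1086 + 2*I*sqrt(55)) = ((1/2)*(-1/5)*15)*(-1086 + 2*I*sqrt(55)) = -3*(-1086 + 2*I*sqrt(55))/2 = 1629 - 3*I*sqrt(55)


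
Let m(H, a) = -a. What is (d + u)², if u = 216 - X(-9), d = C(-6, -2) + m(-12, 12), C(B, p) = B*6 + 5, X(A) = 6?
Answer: 27889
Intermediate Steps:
C(B, p) = 5 + 6*B (C(B, p) = 6*B + 5 = 5 + 6*B)
d = -43 (d = (5 + 6*(-6)) - 1*12 = (5 - 36) - 12 = -31 - 12 = -43)
u = 210 (u = 216 - 1*6 = 216 - 6 = 210)
(d + u)² = (-43 + 210)² = 167² = 27889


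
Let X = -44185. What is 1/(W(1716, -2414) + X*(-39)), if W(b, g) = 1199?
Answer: 1/1724414 ≈ 5.7991e-7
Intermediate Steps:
1/(W(1716, -2414) + X*(-39)) = 1/(1199 - 44185*(-39)) = 1/(1199 + 1723215) = 1/1724414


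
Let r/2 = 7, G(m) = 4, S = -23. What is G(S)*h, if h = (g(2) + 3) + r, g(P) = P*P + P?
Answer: 92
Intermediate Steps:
r = 14 (r = 2*7 = 14)
g(P) = P + P**2 (g(P) = P**2 + P = P + P**2)
h = 23 (h = (2*(1 + 2) + 3) + 14 = (2*3 + 3) + 14 = (6 + 3) + 14 = 9 + 14 = 23)
G(S)*h = 4*23 = 92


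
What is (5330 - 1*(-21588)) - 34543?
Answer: -7625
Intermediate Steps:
(5330 - 1*(-21588)) - 34543 = (5330 + 21588) - 34543 = 26918 - 34543 = -7625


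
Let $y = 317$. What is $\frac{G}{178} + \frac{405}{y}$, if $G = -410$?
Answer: $- \frac{28940}{28213} \approx -1.0258$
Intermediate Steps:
$\frac{G}{178} + \frac{405}{y} = - \frac{410}{178} + \frac{405}{317} = \left(-410\right) \frac{1}{178} + 405 \cdot \frac{1}{317} = - \frac{205}{89} + \frac{405}{317} = - \frac{28940}{28213}$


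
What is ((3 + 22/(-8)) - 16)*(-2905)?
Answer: 183015/4 ≈ 45754.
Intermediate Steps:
((3 + 22/(-8)) - 16)*(-2905) = ((3 + 22*(-⅛)) - 16)*(-2905) = ((3 - 11/4) - 16)*(-2905) = (¼ - 16)*(-2905) = -63/4*(-2905) = 183015/4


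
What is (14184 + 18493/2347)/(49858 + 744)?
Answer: 33308341/118762894 ≈ 0.28046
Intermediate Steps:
(14184 + 18493/2347)/(49858 + 744) = (14184 + 18493*(1/2347))/50602 = (14184 + 18493/2347)*(1/50602) = (33308341/2347)*(1/50602) = 33308341/118762894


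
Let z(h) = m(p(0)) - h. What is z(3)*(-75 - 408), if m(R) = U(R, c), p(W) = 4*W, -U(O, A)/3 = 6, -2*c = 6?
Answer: 10143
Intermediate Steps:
c = -3 (c = -½*6 = -3)
U(O, A) = -18 (U(O, A) = -3*6 = -18)
m(R) = -18
z(h) = -18 - h
z(3)*(-75 - 408) = (-18 - 1*3)*(-75 - 408) = (-18 - 3)*(-483) = -21*(-483) = 10143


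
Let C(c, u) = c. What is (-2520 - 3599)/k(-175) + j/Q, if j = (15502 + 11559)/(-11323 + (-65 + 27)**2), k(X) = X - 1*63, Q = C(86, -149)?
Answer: 1298056292/50550843 ≈ 25.678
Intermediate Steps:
Q = 86
k(X) = -63 + X (k(X) = X - 63 = -63 + X)
j = -27061/9879 (j = 27061/(-11323 + (-38)**2) = 27061/(-11323 + 1444) = 27061/(-9879) = 27061*(-1/9879) = -27061/9879 ≈ -2.7392)
(-2520 - 3599)/k(-175) + j/Q = (-2520 - 3599)/(-63 - 175) - 27061/9879/86 = -6119/(-238) - 27061/9879*1/86 = -6119*(-1/238) - 27061/849594 = 6119/238 - 27061/849594 = 1298056292/50550843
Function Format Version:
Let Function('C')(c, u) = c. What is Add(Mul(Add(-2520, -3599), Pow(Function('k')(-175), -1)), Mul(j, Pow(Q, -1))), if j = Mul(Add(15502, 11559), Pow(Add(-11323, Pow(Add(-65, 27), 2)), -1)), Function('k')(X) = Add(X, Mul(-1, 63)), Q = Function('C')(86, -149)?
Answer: Rational(1298056292, 50550843) ≈ 25.678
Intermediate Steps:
Q = 86
Function('k')(X) = Add(-63, X) (Function('k')(X) = Add(X, -63) = Add(-63, X))
j = Rational(-27061, 9879) (j = Mul(27061, Pow(Add(-11323, Pow(-38, 2)), -1)) = Mul(27061, Pow(Add(-11323, 1444), -1)) = Mul(27061, Pow(-9879, -1)) = Mul(27061, Rational(-1, 9879)) = Rational(-27061, 9879) ≈ -2.7392)
Add(Mul(Add(-2520, -3599), Pow(Function('k')(-175), -1)), Mul(j, Pow(Q, -1))) = Add(Mul(Add(-2520, -3599), Pow(Add(-63, -175), -1)), Mul(Rational(-27061, 9879), Pow(86, -1))) = Add(Mul(-6119, Pow(-238, -1)), Mul(Rational(-27061, 9879), Rational(1, 86))) = Add(Mul(-6119, Rational(-1, 238)), Rational(-27061, 849594)) = Add(Rational(6119, 238), Rational(-27061, 849594)) = Rational(1298056292, 50550843)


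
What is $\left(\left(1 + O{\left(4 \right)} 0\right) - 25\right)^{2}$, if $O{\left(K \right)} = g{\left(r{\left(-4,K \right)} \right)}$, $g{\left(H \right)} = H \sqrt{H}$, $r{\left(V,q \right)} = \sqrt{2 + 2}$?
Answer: $576$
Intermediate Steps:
$r{\left(V,q \right)} = 2$ ($r{\left(V,q \right)} = \sqrt{4} = 2$)
$g{\left(H \right)} = H^{\frac{3}{2}}$
$O{\left(K \right)} = 2 \sqrt{2}$ ($O{\left(K \right)} = 2^{\frac{3}{2}} = 2 \sqrt{2}$)
$\left(\left(1 + O{\left(4 \right)} 0\right) - 25\right)^{2} = \left(\left(1 + 2 \sqrt{2} \cdot 0\right) - 25\right)^{2} = \left(\left(1 + 0\right) - 25\right)^{2} = \left(1 - 25\right)^{2} = \left(-24\right)^{2} = 576$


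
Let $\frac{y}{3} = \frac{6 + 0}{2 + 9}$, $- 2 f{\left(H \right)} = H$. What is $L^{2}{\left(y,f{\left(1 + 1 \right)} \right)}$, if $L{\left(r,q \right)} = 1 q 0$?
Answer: $0$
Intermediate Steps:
$f{\left(H \right)} = - \frac{H}{2}$
$y = \frac{18}{11}$ ($y = 3 \frac{6 + 0}{2 + 9} = 3 \cdot \frac{6}{11} = \frac{18}{11} \approx 1.6364$)
$L{\left(r,q \right)} = 0$ ($L{\left(r,q \right)} = q 0 = 0$)
$L^{2}{\left(y,f{\left(1 + 1 \right)} \right)} = 0^{2} = 0$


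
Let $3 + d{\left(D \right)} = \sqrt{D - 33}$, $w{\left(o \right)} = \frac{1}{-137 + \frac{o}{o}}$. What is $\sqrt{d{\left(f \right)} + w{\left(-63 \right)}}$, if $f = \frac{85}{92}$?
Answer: $\frac{\sqrt{-7356274 + 53176 i \sqrt{67873}}}{1564} \approx 1.3048 + 2.1702 i$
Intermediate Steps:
$f = \frac{85}{92}$ ($f = 85 \cdot \frac{1}{92} = \frac{85}{92} \approx 0.92391$)
$w{\left(o \right)} = - \frac{1}{136}$ ($w{\left(o \right)} = \frac{1}{-137 + 1} = \frac{1}{-136} = - \frac{1}{136}$)
$d{\left(D \right)} = -3 + \sqrt{-33 + D}$ ($d{\left(D \right)} = -3 + \sqrt{D - 33} = -3 + \sqrt{-33 + D}$)
$\sqrt{d{\left(f \right)} + w{\left(-63 \right)}} = \sqrt{\left(-3 + \sqrt{-33 + \frac{85}{92}}\right) - \frac{1}{136}} = \sqrt{\left(-3 + \sqrt{- \frac{2951}{92}}\right) - \frac{1}{136}} = \sqrt{\left(-3 + \frac{i \sqrt{67873}}{46}\right) - \frac{1}{136}} = \sqrt{- \frac{409}{136} + \frac{i \sqrt{67873}}{46}}$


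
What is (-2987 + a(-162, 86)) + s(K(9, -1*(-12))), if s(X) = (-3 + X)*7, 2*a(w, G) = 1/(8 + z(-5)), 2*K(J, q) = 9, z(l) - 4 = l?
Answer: -20835/7 ≈ -2976.4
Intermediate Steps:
z(l) = 4 + l
K(J, q) = 9/2 (K(J, q) = (1/2)*9 = 9/2)
a(w, G) = 1/14 (a(w, G) = 1/(2*(8 + (4 - 5))) = 1/(2*(8 - 1)) = (1/2)/7 = (1/2)*(1/7) = 1/14)
s(X) = -21 + 7*X
(-2987 + a(-162, 86)) + s(K(9, -1*(-12))) = (-2987 + 1/14) + (-21 + 7*(9/2)) = -41817/14 + (-21 + 63/2) = -41817/14 + 21/2 = -20835/7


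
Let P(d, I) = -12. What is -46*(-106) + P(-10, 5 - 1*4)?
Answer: 4864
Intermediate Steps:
-46*(-106) + P(-10, 5 - 1*4) = -46*(-106) - 12 = 4876 - 12 = 4864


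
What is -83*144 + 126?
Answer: -11826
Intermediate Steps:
-83*144 + 126 = -11952 + 126 = -11826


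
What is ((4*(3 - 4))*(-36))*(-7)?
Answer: -1008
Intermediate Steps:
((4*(3 - 4))*(-36))*(-7) = ((4*(-1))*(-36))*(-7) = -4*(-36)*(-7) = 144*(-7) = -1008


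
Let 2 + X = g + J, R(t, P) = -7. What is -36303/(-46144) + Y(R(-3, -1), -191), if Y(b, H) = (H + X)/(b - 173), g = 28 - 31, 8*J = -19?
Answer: 1307363/692160 ≈ 1.8888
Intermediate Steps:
J = -19/8 (J = (⅛)*(-19) = -19/8 ≈ -2.3750)
g = -3
X = -59/8 (X = -2 + (-3 - 19/8) = -2 - 43/8 = -59/8 ≈ -7.3750)
Y(b, H) = (-59/8 + H)/(-173 + b) (Y(b, H) = (H - 59/8)/(b - 173) = (-59/8 + H)/(-173 + b))
-36303/(-46144) + Y(R(-3, -1), -191) = -36303/(-46144) + (-59/8 - 191)/(-173 - 7) = -36303*(-1/46144) - 1587/8/(-180) = 36303/46144 - 1/180*(-1587/8) = 36303/46144 + 529/480 = 1307363/692160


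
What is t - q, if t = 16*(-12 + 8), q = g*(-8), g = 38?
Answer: 240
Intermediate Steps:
q = -304 (q = 38*(-8) = -304)
t = -64 (t = 16*(-4) = -64)
t - q = -64 - 1*(-304) = -64 + 304 = 240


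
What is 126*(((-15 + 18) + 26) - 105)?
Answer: -9576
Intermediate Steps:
126*(((-15 + 18) + 26) - 105) = 126*((3 + 26) - 105) = 126*(29 - 105) = 126*(-76) = -9576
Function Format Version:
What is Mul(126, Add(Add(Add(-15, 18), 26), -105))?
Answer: -9576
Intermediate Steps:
Mul(126, Add(Add(Add(-15, 18), 26), -105)) = Mul(126, Add(Add(3, 26), -105)) = Mul(126, Add(29, -105)) = Mul(126, -76) = -9576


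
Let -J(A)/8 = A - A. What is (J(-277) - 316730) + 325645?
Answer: 8915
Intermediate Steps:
J(A) = 0 (J(A) = -8*(A - A) = -8*0 = 0)
(J(-277) - 316730) + 325645 = (0 - 316730) + 325645 = -316730 + 325645 = 8915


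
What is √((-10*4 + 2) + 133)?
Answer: √95 ≈ 9.7468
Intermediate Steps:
√((-10*4 + 2) + 133) = √((-40 + 2) + 133) = √(-38 + 133) = √95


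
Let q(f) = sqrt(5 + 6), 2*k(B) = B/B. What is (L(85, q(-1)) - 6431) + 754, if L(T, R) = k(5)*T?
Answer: -11269/2 ≈ -5634.5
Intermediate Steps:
k(B) = 1/2 (k(B) = (B/B)/2 = (1/2)*1 = 1/2)
q(f) = sqrt(11)
L(T, R) = T/2
(L(85, q(-1)) - 6431) + 754 = ((1/2)*85 - 6431) + 754 = (85/2 - 6431) + 754 = -12777/2 + 754 = -11269/2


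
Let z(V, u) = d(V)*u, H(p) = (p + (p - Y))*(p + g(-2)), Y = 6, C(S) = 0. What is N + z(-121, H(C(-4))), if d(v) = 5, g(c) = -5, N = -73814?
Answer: -73664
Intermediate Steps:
H(p) = (-6 + 2*p)*(-5 + p) (H(p) = (p + (p - 1*6))*(p - 5) = (p + (p - 6))*(-5 + p) = (p + (-6 + p))*(-5 + p) = (-6 + 2*p)*(-5 + p))
z(V, u) = 5*u
N + z(-121, H(C(-4))) = -73814 + 5*(30 - 16*0 + 2*0**2) = -73814 + 5*(30 + 0 + 2*0) = -73814 + 5*(30 + 0 + 0) = -73814 + 5*30 = -73814 + 150 = -73664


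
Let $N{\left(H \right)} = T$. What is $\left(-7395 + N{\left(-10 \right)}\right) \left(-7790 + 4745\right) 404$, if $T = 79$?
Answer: $8999996880$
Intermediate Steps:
$N{\left(H \right)} = 79$
$\left(-7395 + N{\left(-10 \right)}\right) \left(-7790 + 4745\right) 404 = \left(-7395 + 79\right) \left(-7790 + 4745\right) 404 = \left(-7316\right) \left(-3045\right) 404 = 22277220 \cdot 404 = 8999996880$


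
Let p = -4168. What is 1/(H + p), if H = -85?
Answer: -1/4253 ≈ -0.00023513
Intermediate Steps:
1/(H + p) = 1/(-85 - 4168) = 1/(-4253) = -1/4253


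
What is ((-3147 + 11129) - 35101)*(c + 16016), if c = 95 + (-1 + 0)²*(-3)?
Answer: -436832852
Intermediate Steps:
c = 92 (c = 95 + (-1)²*(-3) = 95 + 1*(-3) = 95 - 3 = 92)
((-3147 + 11129) - 35101)*(c + 16016) = ((-3147 + 11129) - 35101)*(92 + 16016) = (7982 - 35101)*16108 = -27119*16108 = -436832852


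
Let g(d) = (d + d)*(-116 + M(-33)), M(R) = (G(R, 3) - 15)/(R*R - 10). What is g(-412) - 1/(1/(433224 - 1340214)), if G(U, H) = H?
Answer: 1081787234/1079 ≈ 1.0026e+6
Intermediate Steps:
M(R) = -12/(-10 + R**2) (M(R) = (3 - 15)/(R*R - 10) = -12/(R**2 - 10) = -12/(-10 + R**2))
g(d) = -250352*d/1079 (g(d) = (d + d)*(-116 - 12/(-10 + (-33)**2)) = (2*d)*(-116 - 12/(-10 + 1089)) = (2*d)*(-116 - 12/1079) = (2*d)*(-125176/1079) = -250352*d/1079)
g(-412) - 1/(1/(433224 - 1340214)) = -250352/1079*(-412) - 1/(1/(433224 - 1340214)) = 103145024/1079 - 1/(1/(-906990)) = 103145024/1079 - 1/(-1/906990) = 103145024/1079 - 1*(-906990) = 103145024/1079 + 906990 = 1081787234/1079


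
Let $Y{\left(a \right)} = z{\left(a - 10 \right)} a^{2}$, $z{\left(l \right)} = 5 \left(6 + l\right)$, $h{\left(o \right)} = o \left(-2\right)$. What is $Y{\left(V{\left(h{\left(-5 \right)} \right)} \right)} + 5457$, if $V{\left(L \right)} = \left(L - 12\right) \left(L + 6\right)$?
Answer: $-178863$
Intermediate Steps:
$h{\left(o \right)} = - 2 o$
$V{\left(L \right)} = \left(-12 + L\right) \left(6 + L\right)$
$z{\left(l \right)} = 30 + 5 l$
$Y{\left(a \right)} = a^{2} \left(-20 + 5 a\right)$ ($Y{\left(a \right)} = \left(30 + 5 \left(a - 10\right)\right) a^{2} = \left(30 + 5 \left(-10 + a\right)\right) a^{2} = \left(30 + \left(-50 + 5 a\right)\right) a^{2} = \left(-20 + 5 a\right) a^{2} = a^{2} \left(-20 + 5 a\right)$)
$Y{\left(V{\left(h{\left(-5 \right)} \right)} \right)} + 5457 = 5 \left(-72 + \left(\left(-2\right) \left(-5\right)\right)^{2} - 6 \left(\left(-2\right) \left(-5\right)\right)\right)^{2} \left(-4 - \left(72 - 100 + 6 \left(-2\right) \left(-5\right)\right)\right) + 5457 = 5 \left(-72 + 10^{2} - 60\right)^{2} \left(-4 - \left(132 - 100\right)\right) + 5457 = 5 \left(-72 + 100 - 60\right)^{2} \left(-4 - 32\right) + 5457 = 5 \left(-32\right)^{2} \left(-4 - 32\right) + 5457 = 5 \cdot 1024 \left(-36\right) + 5457 = -184320 + 5457 = -178863$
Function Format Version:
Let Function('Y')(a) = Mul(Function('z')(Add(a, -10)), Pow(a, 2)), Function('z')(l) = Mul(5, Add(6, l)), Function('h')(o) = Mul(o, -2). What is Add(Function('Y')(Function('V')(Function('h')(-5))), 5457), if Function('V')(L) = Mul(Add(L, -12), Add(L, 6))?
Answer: -178863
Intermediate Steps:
Function('h')(o) = Mul(-2, o)
Function('V')(L) = Mul(Add(-12, L), Add(6, L))
Function('z')(l) = Add(30, Mul(5, l))
Function('Y')(a) = Mul(Pow(a, 2), Add(-20, Mul(5, a))) (Function('Y')(a) = Mul(Add(30, Mul(5, Add(a, -10))), Pow(a, 2)) = Mul(Add(30, Mul(5, Add(-10, a))), Pow(a, 2)) = Mul(Add(30, Add(-50, Mul(5, a))), Pow(a, 2)) = Mul(Add(-20, Mul(5, a)), Pow(a, 2)) = Mul(Pow(a, 2), Add(-20, Mul(5, a))))
Add(Function('Y')(Function('V')(Function('h')(-5))), 5457) = Add(Mul(5, Pow(Add(-72, Pow(Mul(-2, -5), 2), Mul(-6, Mul(-2, -5))), 2), Add(-4, Add(-72, Pow(Mul(-2, -5), 2), Mul(-6, Mul(-2, -5))))), 5457) = Add(Mul(5, Pow(Add(-72, Pow(10, 2), Mul(-6, 10)), 2), Add(-4, Add(-72, Pow(10, 2), Mul(-6, 10)))), 5457) = Add(Mul(5, Pow(Add(-72, 100, -60), 2), Add(-4, Add(-72, 100, -60))), 5457) = Add(Mul(5, Pow(-32, 2), Add(-4, -32)), 5457) = Add(Mul(5, 1024, -36), 5457) = Add(-184320, 5457) = -178863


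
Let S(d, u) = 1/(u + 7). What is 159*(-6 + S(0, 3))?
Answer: -9381/10 ≈ -938.10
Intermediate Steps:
S(d, u) = 1/(7 + u)
159*(-6 + S(0, 3)) = 159*(-6 + 1/(7 + 3)) = 159*(-6 + 1/10) = 159*(-6 + ⅒) = 159*(-59/10) = -9381/10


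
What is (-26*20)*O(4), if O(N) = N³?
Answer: -33280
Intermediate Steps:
(-26*20)*O(4) = -26*20*4³ = -520*64 = -33280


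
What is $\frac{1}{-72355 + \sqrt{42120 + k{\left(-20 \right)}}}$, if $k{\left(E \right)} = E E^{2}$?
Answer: $- \frac{14471}{1047042381} - \frac{2 \sqrt{8530}}{5235211905} \approx -1.3856 \cdot 10^{-5}$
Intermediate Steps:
$k{\left(E \right)} = E^{3}$
$\frac{1}{-72355 + \sqrt{42120 + k{\left(-20 \right)}}} = \frac{1}{-72355 + \sqrt{42120 + \left(-20\right)^{3}}} = \frac{1}{-72355 + \sqrt{42120 - 8000}} = \frac{1}{-72355 + \sqrt{34120}} = \frac{1}{-72355 + 2 \sqrt{8530}}$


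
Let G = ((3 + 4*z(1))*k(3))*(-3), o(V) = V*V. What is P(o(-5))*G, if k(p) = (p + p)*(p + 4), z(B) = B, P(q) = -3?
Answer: 2646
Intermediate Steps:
o(V) = V²
k(p) = 2*p*(4 + p) (k(p) = (2*p)*(4 + p) = 2*p*(4 + p))
G = -882 (G = ((3 + 4*1)*(2*3*(4 + 3)))*(-3) = ((3 + 4)*(2*3*7))*(-3) = (7*42)*(-3) = 294*(-3) = -882)
P(o(-5))*G = -3*(-882) = 2646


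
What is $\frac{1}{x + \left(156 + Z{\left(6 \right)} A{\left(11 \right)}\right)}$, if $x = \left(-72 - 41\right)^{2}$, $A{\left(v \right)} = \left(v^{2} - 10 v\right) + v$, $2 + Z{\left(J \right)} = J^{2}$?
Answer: $\frac{1}{13673} \approx 7.3137 \cdot 10^{-5}$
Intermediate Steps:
$Z{\left(J \right)} = -2 + J^{2}$
$A{\left(v \right)} = v^{2} - 9 v$
$x = 12769$ ($x = \left(-113\right)^{2} = 12769$)
$\frac{1}{x + \left(156 + Z{\left(6 \right)} A{\left(11 \right)}\right)} = \frac{1}{12769 + \left(156 + \left(-2 + 6^{2}\right) 11 \left(-9 + 11\right)\right)} = \frac{1}{12769 + \left(156 + \left(-2 + 36\right) 11 \cdot 2\right)} = \frac{1}{12769 + \left(156 + 34 \cdot 22\right)} = \frac{1}{12769 + \left(156 + 748\right)} = \frac{1}{12769 + 904} = \frac{1}{13673}$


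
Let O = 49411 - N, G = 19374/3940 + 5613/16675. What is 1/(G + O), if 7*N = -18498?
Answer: 45989650/2394167154919 ≈ 1.9209e-5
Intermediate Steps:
N = -18498/7 (N = (⅐)*(-18498) = -18498/7 ≈ -2642.6)
G = 34517667/6569950 (G = 19374*(1/3940) + 5613*(1/16675) = 9687/1970 + 5613/16675 = 34517667/6569950 ≈ 5.2539)
O = 364375/7 (O = 49411 - 1*(-18498/7) = 49411 + 18498/7 = 364375/7 ≈ 52054.)
1/(G + O) = 1/(34517667/6569950 + 364375/7) = 1/(2394167154919/45989650) = 45989650/2394167154919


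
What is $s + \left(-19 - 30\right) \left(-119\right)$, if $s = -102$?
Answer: $5729$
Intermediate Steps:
$s + \left(-19 - 30\right) \left(-119\right) = -102 + \left(-19 - 30\right) \left(-119\right) = -102 - -5831 = -102 + 5831 = 5729$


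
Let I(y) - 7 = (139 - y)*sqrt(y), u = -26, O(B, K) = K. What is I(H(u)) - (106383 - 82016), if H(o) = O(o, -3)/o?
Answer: -24360 + 3611*sqrt(78)/676 ≈ -24313.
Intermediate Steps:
H(o) = -3/o
I(y) = 7 + sqrt(y)*(139 - y) (I(y) = 7 + (139 - y)*sqrt(y) = 7 + sqrt(y)*(139 - y))
I(H(u)) - (106383 - 82016) = (7 - (-3/(-26))**(3/2) + 139*sqrt(-3/(-26))) - (106383 - 82016) = (7 - (-3*(-1/26))**(3/2) + 139*sqrt(-3*(-1/26))) - 1*24367 = (7 - (3/26)**(3/2) + 139*sqrt(3/26)) - 24367 = (7 - 3*sqrt(78)/676 + 139*(sqrt(78)/26)) - 24367 = (7 - 3*sqrt(78)/676 + 139*sqrt(78)/26) - 24367 = (7 + 3611*sqrt(78)/676) - 24367 = -24360 + 3611*sqrt(78)/676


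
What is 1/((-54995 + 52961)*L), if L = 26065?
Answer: -1/53016210 ≈ -1.8862e-8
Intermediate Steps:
1/((-54995 + 52961)*L) = 1/((-54995 + 52961)*26065) = (1/26065)/(-2034) = -1/2034*1/26065 = -1/53016210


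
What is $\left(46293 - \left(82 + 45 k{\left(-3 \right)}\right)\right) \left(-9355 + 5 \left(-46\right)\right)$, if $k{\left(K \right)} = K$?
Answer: $-444226410$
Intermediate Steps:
$\left(46293 - \left(82 + 45 k{\left(-3 \right)}\right)\right) \left(-9355 + 5 \left(-46\right)\right) = \left(46293 - -53\right) \left(-9355 + 5 \left(-46\right)\right) = \left(46293 + \left(135 - 82\right)\right) \left(-9355 - 230\right) = \left(46293 + 53\right) \left(-9585\right) = 46346 \left(-9585\right) = -444226410$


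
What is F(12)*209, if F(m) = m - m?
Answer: 0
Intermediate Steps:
F(m) = 0
F(12)*209 = 0*209 = 0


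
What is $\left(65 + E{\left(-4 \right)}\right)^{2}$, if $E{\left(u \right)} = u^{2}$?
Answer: $6561$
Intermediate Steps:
$\left(65 + E{\left(-4 \right)}\right)^{2} = \left(65 + \left(-4\right)^{2}\right)^{2} = \left(65 + 16\right)^{2} = 81^{2} = 6561$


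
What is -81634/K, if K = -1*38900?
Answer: 40817/19450 ≈ 2.0986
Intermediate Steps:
K = -38900
-81634/K = -81634/(-38900) = -81634*(-1/38900) = 40817/19450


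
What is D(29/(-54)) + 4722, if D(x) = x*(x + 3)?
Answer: 13765495/2916 ≈ 4720.7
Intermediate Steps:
D(x) = x*(3 + x)
D(29/(-54)) + 4722 = (29/(-54))*(3 + 29/(-54)) + 4722 = (29*(-1/54))*(3 + 29*(-1/54)) + 4722 = -29*(3 - 29/54)/54 + 4722 = -29/54*133/54 + 4722 = -3857/2916 + 4722 = 13765495/2916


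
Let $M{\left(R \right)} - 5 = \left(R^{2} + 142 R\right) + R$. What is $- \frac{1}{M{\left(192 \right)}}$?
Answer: $- \frac{1}{64325} \approx -1.5546 \cdot 10^{-5}$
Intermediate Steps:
$M{\left(R \right)} = 5 + R^{2} + 143 R$ ($M{\left(R \right)} = 5 + \left(\left(R^{2} + 142 R\right) + R\right) = 5 + \left(R^{2} + 143 R\right) = 5 + R^{2} + 143 R$)
$- \frac{1}{M{\left(192 \right)}} = - \frac{1}{5 + 192^{2} + 143 \cdot 192} = - \frac{1}{5 + 36864 + 27456} = - \frac{1}{64325}$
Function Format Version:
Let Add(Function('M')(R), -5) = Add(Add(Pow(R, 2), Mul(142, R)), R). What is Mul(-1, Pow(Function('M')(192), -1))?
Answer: Rational(-1, 64325) ≈ -1.5546e-5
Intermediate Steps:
Function('M')(R) = Add(5, Pow(R, 2), Mul(143, R)) (Function('M')(R) = Add(5, Add(Add(Pow(R, 2), Mul(142, R)), R)) = Add(5, Add(Pow(R, 2), Mul(143, R))) = Add(5, Pow(R, 2), Mul(143, R)))
Mul(-1, Pow(Function('M')(192), -1)) = Mul(-1, Pow(Add(5, Pow(192, 2), Mul(143, 192)), -1)) = Mul(-1, Pow(Add(5, 36864, 27456), -1)) = Mul(-1, Pow(64325, -1)) = Mul(-1, Rational(1, 64325)) = Rational(-1, 64325)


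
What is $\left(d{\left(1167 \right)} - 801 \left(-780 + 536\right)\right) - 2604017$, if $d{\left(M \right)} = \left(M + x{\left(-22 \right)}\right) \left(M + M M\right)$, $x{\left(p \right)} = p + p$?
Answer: $1528303315$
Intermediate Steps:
$x{\left(p \right)} = 2 p$
$d{\left(M \right)} = \left(-44 + M\right) \left(M + M^{2}\right)$ ($d{\left(M \right)} = \left(M + 2 \left(-22\right)\right) \left(M + M M\right) = \left(M - 44\right) \left(M + M^{2}\right) = \left(-44 + M\right) \left(M + M^{2}\right)$)
$\left(d{\left(1167 \right)} - 801 \left(-780 + 536\right)\right) - 2604017 = \left(1167 \left(-44 + 1167^{2} - 50181\right) - 801 \left(-780 + 536\right)\right) - 2604017 = \left(1167 \left(-44 + 1361889 - 50181\right) - -195444\right) - 2604017 = \left(1167 \cdot 1311664 + 195444\right) - 2604017 = \left(1530711888 + 195444\right) - 2604017 = 1530907332 - 2604017 = 1528303315$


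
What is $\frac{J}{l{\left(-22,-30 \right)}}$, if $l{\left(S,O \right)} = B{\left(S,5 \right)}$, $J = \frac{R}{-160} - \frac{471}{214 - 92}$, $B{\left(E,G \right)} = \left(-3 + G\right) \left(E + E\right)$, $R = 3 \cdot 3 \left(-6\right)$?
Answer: $\frac{1563}{39040} \approx 0.040036$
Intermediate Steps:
$R = -54$ ($R = 9 \left(-6\right) = -54$)
$B{\left(E,G \right)} = 2 E \left(-3 + G\right)$ ($B{\left(E,G \right)} = \left(-3 + G\right) 2 E = 2 E \left(-3 + G\right)$)
$J = - \frac{17193}{4880}$ ($J = - \frac{54}{-160} - \frac{471}{214 - 92} = \left(-54\right) \left(- \frac{1}{160}\right) - \frac{471}{214 - 92} = \frac{27}{80} - \frac{471}{122} = - \frac{17193}{4880} \approx -3.5232$)
$l{\left(S,O \right)} = 4 S$ ($l{\left(S,O \right)} = 2 S \left(-3 + 5\right) = 2 S 2 = 4 S$)
$\frac{J}{l{\left(-22,-30 \right)}} = - \frac{17193}{4880 \cdot 4 \left(-22\right)} = - \frac{17193}{4880 \left(-88\right)} = \left(- \frac{17193}{4880}\right) \left(- \frac{1}{88}\right) = \frac{1563}{39040}$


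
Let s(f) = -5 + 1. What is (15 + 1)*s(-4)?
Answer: -64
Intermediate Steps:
s(f) = -4
(15 + 1)*s(-4) = (15 + 1)*(-4) = 16*(-4) = -64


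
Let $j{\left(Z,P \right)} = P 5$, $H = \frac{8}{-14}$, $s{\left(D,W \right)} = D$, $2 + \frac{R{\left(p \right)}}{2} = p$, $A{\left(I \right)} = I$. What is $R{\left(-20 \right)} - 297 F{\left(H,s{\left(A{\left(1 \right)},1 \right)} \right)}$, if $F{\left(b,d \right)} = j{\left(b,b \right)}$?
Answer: $\frac{5632}{7} \approx 804.57$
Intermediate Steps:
$R{\left(p \right)} = -4 + 2 p$
$H = - \frac{4}{7}$ ($H = 8 \left(- \frac{1}{14}\right) = - \frac{4}{7} \approx -0.57143$)
$j{\left(Z,P \right)} = 5 P$
$F{\left(b,d \right)} = 5 b$
$R{\left(-20 \right)} - 297 F{\left(H,s{\left(A{\left(1 \right)},1 \right)} \right)} = \left(-4 + 2 \left(-20\right)\right) - 297 \cdot 5 \left(- \frac{4}{7}\right) = \left(-4 - 40\right) - - \frac{5940}{7} = -44 + \frac{5940}{7} = \frac{5632}{7}$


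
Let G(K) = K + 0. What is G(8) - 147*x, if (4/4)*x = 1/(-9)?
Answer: 73/3 ≈ 24.333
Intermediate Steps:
G(K) = K
x = -⅑ (x = 1/(-9) = -⅑ ≈ -0.11111)
G(8) - 147*x = 8 - 147*(-⅑) = 8 + 49/3 = 73/3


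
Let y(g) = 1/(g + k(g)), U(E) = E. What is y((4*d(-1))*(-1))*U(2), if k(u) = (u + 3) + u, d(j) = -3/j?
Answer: -2/33 ≈ -0.060606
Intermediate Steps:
k(u) = 3 + 2*u (k(u) = (3 + u) + u = 3 + 2*u)
y(g) = 1/(3 + 3*g) (y(g) = 1/(g + (3 + 2*g)) = 1/(3 + 3*g))
y((4*d(-1))*(-1))*U(2) = (1/(3*(1 + (4*(-3/(-1)))*(-1))))*2 = (1/(3*(1 + (4*(-3*(-1)))*(-1))))*2 = (1/(3*(1 + (4*3)*(-1))))*2 = (1/(3*(1 + 12*(-1))))*2 = (1/(3*(1 - 12)))*2 = ((⅓)/(-11))*2 = ((⅓)*(-1/11))*2 = -1/33*2 = -2/33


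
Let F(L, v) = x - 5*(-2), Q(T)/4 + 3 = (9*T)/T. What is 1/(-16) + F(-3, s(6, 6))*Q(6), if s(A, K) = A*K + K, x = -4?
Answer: 2303/16 ≈ 143.94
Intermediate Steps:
s(A, K) = K + A*K
Q(T) = 24 (Q(T) = -12 + 4*((9*T)/T) = -12 + 4*9 = -12 + 36 = 24)
F(L, v) = 6 (F(L, v) = -4 - 5*(-2) = -4 + 10 = 6)
1/(-16) + F(-3, s(6, 6))*Q(6) = 1/(-16) + 6*24 = -1/16 + 144 = 2303/16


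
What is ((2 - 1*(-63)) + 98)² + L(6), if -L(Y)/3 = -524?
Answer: 28141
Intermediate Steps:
L(Y) = 1572 (L(Y) = -3*(-524) = 1572)
((2 - 1*(-63)) + 98)² + L(6) = ((2 - 1*(-63)) + 98)² + 1572 = ((2 + 63) + 98)² + 1572 = (65 + 98)² + 1572 = 163² + 1572 = 26569 + 1572 = 28141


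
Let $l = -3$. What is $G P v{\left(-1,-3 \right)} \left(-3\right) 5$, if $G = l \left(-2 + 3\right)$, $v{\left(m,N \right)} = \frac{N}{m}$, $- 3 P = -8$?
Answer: $360$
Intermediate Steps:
$P = \frac{8}{3}$ ($P = \left(- \frac{1}{3}\right) \left(-8\right) = \frac{8}{3} \approx 2.6667$)
$G = -3$ ($G = - 3 \left(-2 + 3\right) = \left(-3\right) 1 = -3$)
$G P v{\left(-1,-3 \right)} \left(-3\right) 5 = \left(-3\right) \frac{8}{3} - \frac{3}{-1} \left(-3\right) 5 = - 8 \left(-3\right) \left(-1\right) \left(-3\right) 5 = - 8 \cdot 3 \left(-3\right) 5 = - 8 \left(\left(-9\right) 5\right) = \left(-8\right) \left(-45\right) = 360$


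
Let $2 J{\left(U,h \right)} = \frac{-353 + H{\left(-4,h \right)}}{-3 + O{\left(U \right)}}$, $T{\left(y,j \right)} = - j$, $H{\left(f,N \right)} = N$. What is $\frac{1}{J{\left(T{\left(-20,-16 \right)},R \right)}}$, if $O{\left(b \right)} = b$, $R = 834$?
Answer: $\frac{2}{37} \approx 0.054054$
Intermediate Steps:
$J{\left(U,h \right)} = \frac{-353 + h}{2 \left(-3 + U\right)}$ ($J{\left(U,h \right)} = \frac{\left(-353 + h\right) \frac{1}{-3 + U}}{2} = \frac{\frac{1}{-3 + U} \left(-353 + h\right)}{2} = \frac{-353 + h}{2 \left(-3 + U\right)}$)
$\frac{1}{J{\left(T{\left(-20,-16 \right)},R \right)}} = \frac{1}{\frac{1}{2} \frac{1}{-3 - -16} \left(-353 + 834\right)} = \frac{1}{\frac{1}{2} \frac{1}{-3 + 16} \cdot 481} = \frac{1}{\frac{1}{2} \cdot \frac{1}{13} \cdot 481} = \frac{1}{\frac{37}{2}} = \frac{2}{37}$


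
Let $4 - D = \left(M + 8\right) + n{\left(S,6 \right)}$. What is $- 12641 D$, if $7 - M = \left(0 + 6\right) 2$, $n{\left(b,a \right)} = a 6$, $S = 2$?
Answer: $442435$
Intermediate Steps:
$n{\left(b,a \right)} = 6 a$
$M = -5$ ($M = 7 - \left(0 + 6\right) 2 = 7 - 6 \cdot 2 = 7 - 12 = -5$)
$D = -35$ ($D = 4 - \left(\left(-5 + 8\right) + 6 \cdot 6\right) = 4 - \left(3 + 36\right) = 4 - 39 = -35$)
$- 12641 D = \left(-12641\right) \left(-35\right) = 442435$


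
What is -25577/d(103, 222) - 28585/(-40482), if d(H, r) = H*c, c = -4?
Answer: 523592567/8339292 ≈ 62.786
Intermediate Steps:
d(H, r) = -4*H (d(H, r) = H*(-4) = -4*H)
-25577/d(103, 222) - 28585/(-40482) = -25577/((-4*103)) - 28585/(-40482) = -25577/(-412) - 28585*(-1/40482) = -25577*(-1/412) + 28585/40482 = 25577/412 + 28585/40482 = 523592567/8339292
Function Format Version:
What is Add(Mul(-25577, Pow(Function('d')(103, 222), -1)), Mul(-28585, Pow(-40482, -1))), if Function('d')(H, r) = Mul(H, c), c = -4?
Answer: Rational(523592567, 8339292) ≈ 62.786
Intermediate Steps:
Function('d')(H, r) = Mul(-4, H) (Function('d')(H, r) = Mul(H, -4) = Mul(-4, H))
Add(Mul(-25577, Pow(Function('d')(103, 222), -1)), Mul(-28585, Pow(-40482, -1))) = Add(Mul(-25577, Pow(Mul(-4, 103), -1)), Mul(-28585, Pow(-40482, -1))) = Add(Mul(-25577, Pow(-412, -1)), Mul(-28585, Rational(-1, 40482))) = Add(Mul(-25577, Rational(-1, 412)), Rational(28585, 40482)) = Add(Rational(25577, 412), Rational(28585, 40482)) = Rational(523592567, 8339292)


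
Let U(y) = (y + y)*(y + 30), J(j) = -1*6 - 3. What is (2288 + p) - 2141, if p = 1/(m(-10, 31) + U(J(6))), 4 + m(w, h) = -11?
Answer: 57770/393 ≈ 147.00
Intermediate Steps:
m(w, h) = -15 (m(w, h) = -4 - 11 = -15)
J(j) = -9 (J(j) = -6 - 3 = -9)
U(y) = 2*y*(30 + y) (U(y) = (2*y)*(30 + y) = 2*y*(30 + y))
p = -1/393 (p = 1/(-15 + 2*(-9)*(30 - 9)) = 1/(-15 + 2*(-9)*21) = 1/(-15 - 378) = 1/(-393) = -1/393 ≈ -0.0025445)
(2288 + p) - 2141 = (2288 - 1/393) - 2141 = 899183/393 - 2141 = 57770/393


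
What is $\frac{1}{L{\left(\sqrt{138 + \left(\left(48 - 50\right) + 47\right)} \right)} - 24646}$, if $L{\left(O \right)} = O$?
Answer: $- \frac{24646}{607425133} - \frac{\sqrt{183}}{607425133} \approx -4.0597 \cdot 10^{-5}$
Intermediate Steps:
$\frac{1}{L{\left(\sqrt{138 + \left(\left(48 - 50\right) + 47\right)} \right)} - 24646} = \frac{1}{\sqrt{138 + \left(\left(48 - 50\right) + 47\right)} - 24646} = \frac{1}{\sqrt{138 + \left(-2 + 47\right)} - 24646} = \frac{1}{\sqrt{138 + 45} - 24646} = \frac{1}{\sqrt{183} - 24646} = \frac{1}{-24646 + \sqrt{183}}$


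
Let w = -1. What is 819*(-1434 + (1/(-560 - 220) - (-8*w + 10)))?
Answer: -23783781/20 ≈ -1.1892e+6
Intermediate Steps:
819*(-1434 + (1/(-560 - 220) - (-8*w + 10))) = 819*(-1434 + (1/(-560 - 220) - (-8*(-1) + 10))) = 819*(-1434 + (1/(-780) - (8 + 10))) = 819*(-1434 + (-1/780 - 1*18)) = 819*(-1434 + (-1/780 - 18)) = 819*(-1434 - 14041/780) = 819*(-1132561/780) = -23783781/20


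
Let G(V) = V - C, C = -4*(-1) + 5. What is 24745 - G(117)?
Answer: 24637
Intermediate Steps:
C = 9 (C = 4 + 5 = 9)
G(V) = -9 + V (G(V) = V - 1*9 = V - 9 = -9 + V)
24745 - G(117) = 24745 - (-9 + 117) = 24745 - 1*108 = 24745 - 108 = 24637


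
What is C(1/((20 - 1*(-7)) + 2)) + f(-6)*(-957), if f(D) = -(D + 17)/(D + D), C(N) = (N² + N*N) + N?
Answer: -2950945/3364 ≈ -877.21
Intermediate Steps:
C(N) = N + 2*N² (C(N) = (N² + N²) + N = 2*N² + N = N + 2*N²)
f(D) = -(17 + D)/(2*D)
C(1/((20 - 1*(-7)) + 2)) + f(-6)*(-957) = (1 + 2/((20 - 1*(-7)) + 2))/((20 - 1*(-7)) + 2) + ((½)*(-17 - 1*(-6))/(-6))*(-957) = (1 + 2/((20 + 7) + 2))/((20 + 7) + 2) + ((½)*(-⅙)*(-17 + 6))*(-957) = (1 + 2/(27 + 2))/(27 + 2) + ((½)*(-⅙)*(-11))*(-957) = (1 + 2/29)/29 + (11/12)*(-957) = (1 + 2*(1/29))/29 - 3509/4 = (1 + 2/29)/29 - 3509/4 = (1/29)*(31/29) - 3509/4 = 31/841 - 3509/4 = -2950945/3364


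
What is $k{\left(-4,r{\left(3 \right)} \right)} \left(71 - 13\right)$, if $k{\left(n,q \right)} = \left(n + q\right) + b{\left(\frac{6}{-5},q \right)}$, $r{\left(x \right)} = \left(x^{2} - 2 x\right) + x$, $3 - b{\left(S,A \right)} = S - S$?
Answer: $290$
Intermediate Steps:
$b{\left(S,A \right)} = 3$ ($b{\left(S,A \right)} = 3 - \left(S - S\right) = 3 - 0 = 3 + 0 = 3$)
$r{\left(x \right)} = x^{2} - x$
$k{\left(n,q \right)} = 3 + n + q$ ($k{\left(n,q \right)} = \left(n + q\right) + 3 = 3 + n + q$)
$k{\left(-4,r{\left(3 \right)} \right)} \left(71 - 13\right) = \left(3 - 4 + 3 \left(-1 + 3\right)\right) \left(71 - 13\right) = \left(3 - 4 + 3 \cdot 2\right) 58 = \left(3 - 4 + 6\right) 58 = 5 \cdot 58 = 290$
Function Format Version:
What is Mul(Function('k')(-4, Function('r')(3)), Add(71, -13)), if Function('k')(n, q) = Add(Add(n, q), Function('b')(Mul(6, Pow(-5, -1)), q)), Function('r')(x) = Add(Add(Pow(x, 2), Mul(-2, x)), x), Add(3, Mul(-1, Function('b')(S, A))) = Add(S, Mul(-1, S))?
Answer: 290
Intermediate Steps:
Function('b')(S, A) = 3 (Function('b')(S, A) = Add(3, Mul(-1, Add(S, Mul(-1, S)))) = Add(3, Mul(-1, 0)) = Add(3, 0) = 3)
Function('r')(x) = Add(Pow(x, 2), Mul(-1, x))
Function('k')(n, q) = Add(3, n, q) (Function('k')(n, q) = Add(Add(n, q), 3) = Add(3, n, q))
Mul(Function('k')(-4, Function('r')(3)), Add(71, -13)) = Mul(Add(3, -4, Mul(3, Add(-1, 3))), Add(71, -13)) = Mul(Add(3, -4, Mul(3, 2)), 58) = Mul(Add(3, -4, 6), 58) = Mul(5, 58) = 290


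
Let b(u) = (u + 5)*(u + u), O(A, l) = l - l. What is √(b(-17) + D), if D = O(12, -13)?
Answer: 2*√102 ≈ 20.199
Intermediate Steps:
O(A, l) = 0
D = 0
b(u) = 2*u*(5 + u) (b(u) = (5 + u)*(2*u) = 2*u*(5 + u))
√(b(-17) + D) = √(2*(-17)*(5 - 17) + 0) = √(2*(-17)*(-12) + 0) = √(408 + 0) = √408 = 2*√102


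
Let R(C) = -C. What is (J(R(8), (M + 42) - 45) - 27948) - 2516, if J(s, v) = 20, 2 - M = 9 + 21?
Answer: -30444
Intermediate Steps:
M = -28 (M = 2 - (9 + 21) = 2 - 1*30 = 2 - 30 = -28)
(J(R(8), (M + 42) - 45) - 27948) - 2516 = (20 - 27948) - 2516 = -27928 - 2516 = -30444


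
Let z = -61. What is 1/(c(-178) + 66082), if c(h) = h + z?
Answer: 1/65843 ≈ 1.5188e-5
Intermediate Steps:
c(h) = -61 + h (c(h) = h - 61 = -61 + h)
1/(c(-178) + 66082) = 1/((-61 - 178) + 66082) = 1/(-239 + 66082) = 1/65843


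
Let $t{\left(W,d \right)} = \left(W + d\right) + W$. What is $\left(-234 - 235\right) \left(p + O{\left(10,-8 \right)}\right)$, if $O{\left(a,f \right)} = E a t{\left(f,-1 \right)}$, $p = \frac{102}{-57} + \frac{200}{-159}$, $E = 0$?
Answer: $\frac{4317614}{3021} \approx 1429.2$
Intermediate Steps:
$t{\left(W,d \right)} = d + 2 W$
$p = - \frac{9206}{3021}$ ($p = 102 \left(- \frac{1}{57}\right) + 200 \left(- \frac{1}{159}\right) = - \frac{34}{19} - \frac{200}{159} = - \frac{9206}{3021} \approx -3.0473$)
$O{\left(a,f \right)} = 0$ ($O{\left(a,f \right)} = 0 a \left(-1 + 2 f\right) = 0 \left(-1 + 2 f\right) = 0$)
$\left(-234 - 235\right) \left(p + O{\left(10,-8 \right)}\right) = \left(-234 - 235\right) \left(- \frac{9206}{3021} + 0\right) = \left(-469\right) \left(- \frac{9206}{3021}\right) = \frac{4317614}{3021}$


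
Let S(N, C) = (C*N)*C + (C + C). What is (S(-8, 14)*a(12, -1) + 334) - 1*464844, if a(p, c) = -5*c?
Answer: -472210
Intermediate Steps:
S(N, C) = 2*C + N*C² (S(N, C) = N*C² + 2*C = 2*C + N*C²)
(S(-8, 14)*a(12, -1) + 334) - 1*464844 = ((14*(2 + 14*(-8)))*(-5*(-1)) + 334) - 1*464844 = ((14*(2 - 112))*5 + 334) - 464844 = ((14*(-110))*5 + 334) - 464844 = (-1540*5 + 334) - 464844 = (-7700 + 334) - 464844 = -7366 - 464844 = -472210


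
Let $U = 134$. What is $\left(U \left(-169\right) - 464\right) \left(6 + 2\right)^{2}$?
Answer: $-1479040$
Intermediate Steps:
$\left(U \left(-169\right) - 464\right) \left(6 + 2\right)^{2} = \left(134 \left(-169\right) - 464\right) \left(6 + 2\right)^{2} = \left(-22646 - 464\right) 8^{2} = \left(-23110\right) 64 = -1479040$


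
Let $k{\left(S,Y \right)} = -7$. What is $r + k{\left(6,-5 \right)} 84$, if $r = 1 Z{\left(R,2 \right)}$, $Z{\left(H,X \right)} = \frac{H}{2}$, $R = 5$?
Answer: $- \frac{1171}{2} \approx -585.5$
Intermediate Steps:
$Z{\left(H,X \right)} = \frac{H}{2}$ ($Z{\left(H,X \right)} = H \frac{1}{2} = \frac{H}{2}$)
$r = \frac{5}{2}$ ($r = 1 \cdot \frac{1}{2} \cdot 5 = 1 \cdot \frac{5}{2} = \frac{5}{2} \approx 2.5$)
$r + k{\left(6,-5 \right)} 84 = \frac{5}{2} - 588 = - \frac{1171}{2}$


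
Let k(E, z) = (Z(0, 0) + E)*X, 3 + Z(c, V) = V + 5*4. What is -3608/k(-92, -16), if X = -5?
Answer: -3608/375 ≈ -9.6213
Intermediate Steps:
Z(c, V) = 17 + V (Z(c, V) = -3 + (V + 5*4) = -3 + (V + 20) = -3 + (20 + V) = 17 + V)
k(E, z) = -85 - 5*E (k(E, z) = ((17 + 0) + E)*(-5) = (17 + E)*(-5) = -85 - 5*E)
-3608/k(-92, -16) = -3608/(-85 - 5*(-92)) = -3608/(-85 + 460) = -3608/375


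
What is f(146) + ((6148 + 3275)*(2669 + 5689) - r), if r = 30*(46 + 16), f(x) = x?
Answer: 78755720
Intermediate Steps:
r = 1860 (r = 30*62 = 1860)
f(146) + ((6148 + 3275)*(2669 + 5689) - r) = 146 + ((6148 + 3275)*(2669 + 5689) - 1*1860) = 146 + (9423*8358 - 1860) = 146 + (78757434 - 1860) = 146 + 78755574 = 78755720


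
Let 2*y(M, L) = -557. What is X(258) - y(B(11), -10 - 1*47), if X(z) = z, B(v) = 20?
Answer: 1073/2 ≈ 536.50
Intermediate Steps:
y(M, L) = -557/2 (y(M, L) = (1/2)*(-557) = -557/2)
X(258) - y(B(11), -10 - 1*47) = 258 - 1*(-557/2) = 258 + 557/2 = 1073/2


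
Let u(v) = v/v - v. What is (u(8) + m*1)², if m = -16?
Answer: 529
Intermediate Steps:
u(v) = 1 - v
(u(8) + m*1)² = ((1 - 1*8) - 16*1)² = ((1 - 8) - 16)² = (-7 - 16)² = (-23)² = 529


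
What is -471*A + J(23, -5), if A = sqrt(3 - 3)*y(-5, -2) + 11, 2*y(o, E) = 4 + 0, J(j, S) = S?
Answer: -5186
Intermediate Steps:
y(o, E) = 2 (y(o, E) = (4 + 0)/2 = (1/2)*4 = 2)
A = 11 (A = sqrt(3 - 3)*2 + 11 = sqrt(0)*2 + 11 = 0*2 + 11 = 0 + 11 = 11)
-471*A + J(23, -5) = -471*11 - 5 = -5181 - 5 = -5186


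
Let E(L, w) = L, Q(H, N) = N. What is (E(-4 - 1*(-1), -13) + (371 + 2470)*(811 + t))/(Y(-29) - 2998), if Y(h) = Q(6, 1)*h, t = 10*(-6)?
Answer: -711196/1009 ≈ -704.85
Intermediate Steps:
t = -60
Y(h) = h (Y(h) = 1*h = h)
(E(-4 - 1*(-1), -13) + (371 + 2470)*(811 + t))/(Y(-29) - 2998) = ((-4 - 1*(-1)) + (371 + 2470)*(811 - 60))/(-29 - 2998) = ((-4 + 1) + 2841*751)/(-3027) = (-3 + 2133591)*(-1/3027) = 2133588*(-1/3027) = -711196/1009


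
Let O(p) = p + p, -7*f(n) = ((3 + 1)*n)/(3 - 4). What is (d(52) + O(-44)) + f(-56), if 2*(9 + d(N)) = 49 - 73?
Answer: -141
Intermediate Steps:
f(n) = 4*n/7 (f(n) = -(3 + 1)*n/(7*(3 - 4)) = -4*n/(7*(-1)) = -4*n*(-1)/7 = -(-4)*n/7 = 4*n/7)
O(p) = 2*p
d(N) = -21 (d(N) = -9 + (49 - 73)/2 = -9 + (1/2)*(-24) = -9 - 12 = -21)
(d(52) + O(-44)) + f(-56) = (-21 + 2*(-44)) + (4/7)*(-56) = (-21 - 88) - 32 = -109 - 32 = -141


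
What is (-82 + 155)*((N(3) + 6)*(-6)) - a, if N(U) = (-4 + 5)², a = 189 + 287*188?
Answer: -57211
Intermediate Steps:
a = 54145 (a = 189 + 53956 = 54145)
N(U) = 1 (N(U) = 1² = 1)
(-82 + 155)*((N(3) + 6)*(-6)) - a = (-82 + 155)*((1 + 6)*(-6)) - 1*54145 = 73*(7*(-6)) - 54145 = 73*(-42) - 54145 = -3066 - 54145 = -57211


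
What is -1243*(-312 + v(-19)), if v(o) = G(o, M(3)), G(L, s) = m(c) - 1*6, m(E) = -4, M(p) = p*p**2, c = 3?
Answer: 400246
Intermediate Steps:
M(p) = p**3
G(L, s) = -10 (G(L, s) = -4 - 1*6 = -4 - 6 = -10)
v(o) = -10
-1243*(-312 + v(-19)) = -1243*(-312 - 10) = -1243*(-322) = 400246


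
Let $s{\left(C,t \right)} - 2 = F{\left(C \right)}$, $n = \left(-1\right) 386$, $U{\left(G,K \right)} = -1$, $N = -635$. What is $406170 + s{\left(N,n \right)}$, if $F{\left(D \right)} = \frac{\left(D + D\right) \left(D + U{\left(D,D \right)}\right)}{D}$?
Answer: $404900$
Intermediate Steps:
$n = -386$
$F{\left(D \right)} = -2 + 2 D$ ($F{\left(D \right)} = \frac{\left(D + D\right) \left(D - 1\right)}{D} = \frac{2 D \left(-1 + D\right)}{D} = -2 + 2 D$)
$s{\left(C,t \right)} = 2 C$ ($s{\left(C,t \right)} = 2 + \left(-2 + 2 C\right) = 2 C$)
$406170 + s{\left(N,n \right)} = 406170 + 2 \left(-635\right) = 406170 - 1270 = 404900$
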